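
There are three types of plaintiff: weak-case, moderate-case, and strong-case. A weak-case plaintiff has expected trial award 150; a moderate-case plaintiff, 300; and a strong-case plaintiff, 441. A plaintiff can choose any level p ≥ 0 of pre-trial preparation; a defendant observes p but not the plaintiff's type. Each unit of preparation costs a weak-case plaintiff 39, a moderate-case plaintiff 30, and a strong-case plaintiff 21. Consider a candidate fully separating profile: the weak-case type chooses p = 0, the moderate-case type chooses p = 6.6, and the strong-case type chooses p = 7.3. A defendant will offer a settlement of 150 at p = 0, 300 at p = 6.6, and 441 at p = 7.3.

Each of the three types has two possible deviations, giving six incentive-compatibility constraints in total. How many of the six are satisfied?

3

Strong-case (own payoff 441 − 21×7.3 = 287.7): to p=0 gives 150 → no gain ✓; to p=6.6 gives 300 − 21×6.6 = 161.4 → no gain ✓.
Moderate-case (own payoff 300 − 30×6.6 = 102): to p=0 gives 150 → profitable ✗; to p=7.3 gives 441 − 30×7.3 = 222 → profitable ✗.
Weak-case (own payoff 150): to p=6.6 gives 300 − 39×6.6 = 42.6 → no gain ✓; to p=7.3 gives 441 − 39×7.3 = 156.3 → profitable ✗.
3 of the 6 constraints hold; not an equilibrium.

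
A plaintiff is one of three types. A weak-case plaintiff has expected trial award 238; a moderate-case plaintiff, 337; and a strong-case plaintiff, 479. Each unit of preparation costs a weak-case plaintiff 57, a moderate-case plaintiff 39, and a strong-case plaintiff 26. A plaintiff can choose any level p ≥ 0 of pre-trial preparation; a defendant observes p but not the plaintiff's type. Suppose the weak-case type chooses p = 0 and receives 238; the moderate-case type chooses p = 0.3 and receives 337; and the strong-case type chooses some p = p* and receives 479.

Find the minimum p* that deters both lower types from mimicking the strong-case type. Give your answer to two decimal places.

Weak-case type (on-path payoff 238) won't mimic when 238 ≥ 479 − 57·p*, i.e. p* ≥ 4.23.
Moderate-case type (on-path payoff 337 − 39×0.3 = 325.3) won't mimic when 325.3 ≥ 479 − 39·p*, i.e. p* ≥ 3.94.
Both must hold, so p* = max(4.23, 3.94) = 4.23. The weak-case type's constraint binds.

4.23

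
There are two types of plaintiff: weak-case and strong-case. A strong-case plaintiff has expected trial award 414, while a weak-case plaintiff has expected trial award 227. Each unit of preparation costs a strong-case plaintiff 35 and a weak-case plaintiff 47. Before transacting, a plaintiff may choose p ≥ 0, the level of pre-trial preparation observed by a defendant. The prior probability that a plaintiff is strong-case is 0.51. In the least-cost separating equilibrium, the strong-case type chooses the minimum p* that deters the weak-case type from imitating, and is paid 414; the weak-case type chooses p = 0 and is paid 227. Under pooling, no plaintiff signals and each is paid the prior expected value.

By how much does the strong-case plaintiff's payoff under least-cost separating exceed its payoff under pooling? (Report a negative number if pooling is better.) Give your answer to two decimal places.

Least-cost separating signal: p* solves 227 = 414 − 47·p*, so p* = (414 − 227)/47 ≈ 3.9787.
Strong-case type's separating payoff: 414 − 35 × p* = 414 − 35 × (414 − 227)/47 = 414 − 6545/47 ≈ 274.7447.
Pooling payoff: 0.51 × 414 + 0.49 × 227 = 322.37.
Difference: 274.7447 − 322.37 = -47.6253, i.e. -47.63 to two decimal places.
The strong-case type would prefer the pooling outcome.

-47.63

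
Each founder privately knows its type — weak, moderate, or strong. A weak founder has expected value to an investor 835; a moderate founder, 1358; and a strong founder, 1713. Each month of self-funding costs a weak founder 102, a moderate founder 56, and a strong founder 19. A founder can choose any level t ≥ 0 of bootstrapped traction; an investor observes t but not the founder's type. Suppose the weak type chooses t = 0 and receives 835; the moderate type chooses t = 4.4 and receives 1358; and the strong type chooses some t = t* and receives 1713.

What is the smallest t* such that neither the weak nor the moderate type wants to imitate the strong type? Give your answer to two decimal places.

10.74

Moderate type (on-path payoff 1358 − 56×4.4 = 1111.6) won't mimic when 1111.6 ≥ 1713 − 56·t*, i.e. t* ≥ 10.74.
Weak type (on-path payoff 835) won't mimic when 835 ≥ 1713 − 102·t*, i.e. t* ≥ 8.61.
Both must hold, so t* = max(8.61, 10.74) = 10.74. The moderate type's constraint binds.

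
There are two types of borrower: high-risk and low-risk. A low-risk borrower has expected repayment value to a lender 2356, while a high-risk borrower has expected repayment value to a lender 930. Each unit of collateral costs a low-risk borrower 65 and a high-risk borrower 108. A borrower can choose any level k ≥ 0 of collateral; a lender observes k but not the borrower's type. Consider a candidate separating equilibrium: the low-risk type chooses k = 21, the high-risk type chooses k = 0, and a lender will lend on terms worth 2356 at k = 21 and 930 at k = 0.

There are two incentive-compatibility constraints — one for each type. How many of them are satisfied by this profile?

2

Low-risk type: signal → 2356 − 65 × 21 = 991; deviate to 0 → 930. IC holds (991 ≥ 930).
High-risk type: stay at 0 → 930; mimic → 2356 − 108 × 21 = 88. IC holds (930 ≥ 88).
2 of 2 constraints hold, so this is a separating equilibrium.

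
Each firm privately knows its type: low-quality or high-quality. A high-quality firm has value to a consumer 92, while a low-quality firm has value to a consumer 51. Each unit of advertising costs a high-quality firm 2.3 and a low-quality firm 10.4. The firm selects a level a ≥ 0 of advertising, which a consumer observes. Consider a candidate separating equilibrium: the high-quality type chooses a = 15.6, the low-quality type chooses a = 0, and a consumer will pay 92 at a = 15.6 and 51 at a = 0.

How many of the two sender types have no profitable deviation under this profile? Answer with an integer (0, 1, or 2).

2

High-quality type: signal → 92 − 2.3 × 15.6 = 56.12; deviate to 0 → 51. IC holds (56.12 ≥ 51).
Low-quality type: stay at 0 → 51; mimic → 92 − 10.4 × 15.6 = -70.24. IC holds (51 ≥ -70.24).
2 of 2 constraints hold, so this is a separating equilibrium.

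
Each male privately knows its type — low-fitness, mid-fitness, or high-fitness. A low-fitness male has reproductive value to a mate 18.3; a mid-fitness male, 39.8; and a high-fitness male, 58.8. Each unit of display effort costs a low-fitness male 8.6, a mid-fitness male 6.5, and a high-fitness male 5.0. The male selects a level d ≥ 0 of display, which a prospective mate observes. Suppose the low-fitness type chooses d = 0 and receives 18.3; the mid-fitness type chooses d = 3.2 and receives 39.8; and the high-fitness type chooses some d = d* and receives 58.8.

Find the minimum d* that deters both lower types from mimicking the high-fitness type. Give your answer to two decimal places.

6.12

Low-fitness type (on-path payoff 18.3) won't mimic when 18.3 ≥ 58.8 − 8.6·d*, i.e. d* ≥ 4.71.
Mid-fitness type (on-path payoff 39.8 − 6.5×3.2 = 19) won't mimic when 19 ≥ 58.8 − 6.5·d*, i.e. d* ≥ 6.12.
Both must hold, so d* = max(4.71, 6.12) = 6.12. The mid-fitness type's constraint binds.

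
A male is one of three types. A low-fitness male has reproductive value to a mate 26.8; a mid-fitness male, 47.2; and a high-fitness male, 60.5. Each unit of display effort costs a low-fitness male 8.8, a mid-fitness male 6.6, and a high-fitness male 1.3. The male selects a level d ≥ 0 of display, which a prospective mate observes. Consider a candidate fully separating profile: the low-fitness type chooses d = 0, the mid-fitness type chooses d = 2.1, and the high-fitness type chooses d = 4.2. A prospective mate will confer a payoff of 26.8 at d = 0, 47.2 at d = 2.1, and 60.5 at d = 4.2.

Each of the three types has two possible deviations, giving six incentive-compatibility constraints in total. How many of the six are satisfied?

5

High-fitness (own payoff 60.5 − 1.3×4.2 = 55.04): to d=0 gives 26.8 → no gain ✓; to d=2.1 gives 47.2 − 1.3×2.1 = 44.47 → no gain ✓.
Mid-fitness (own payoff 47.2 − 6.6×2.1 = 33.34): to d=0 gives 26.8 → no gain ✓; to d=4.2 gives 60.5 − 6.6×4.2 = 32.78 → no gain ✓.
Low-fitness (own payoff 26.8): to d=2.1 gives 47.2 − 8.8×2.1 = 28.72 → profitable ✗; to d=4.2 gives 60.5 − 8.8×4.2 = 23.54 → no gain ✓.
5 of the 6 constraints hold; not an equilibrium.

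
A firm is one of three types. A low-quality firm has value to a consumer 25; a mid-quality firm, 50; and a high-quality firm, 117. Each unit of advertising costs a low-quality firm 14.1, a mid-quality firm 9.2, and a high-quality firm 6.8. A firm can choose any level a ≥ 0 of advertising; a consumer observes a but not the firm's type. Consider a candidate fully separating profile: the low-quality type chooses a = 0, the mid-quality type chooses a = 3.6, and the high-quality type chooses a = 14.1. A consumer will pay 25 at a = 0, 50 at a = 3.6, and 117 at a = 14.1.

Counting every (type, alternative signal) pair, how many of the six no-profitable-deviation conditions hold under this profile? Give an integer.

High-quality (own payoff 117 − 6.8×14.1 = 21.12): to a=0 gives 25 → profitable ✗; to a=3.6 gives 50 − 6.8×3.6 = 25.52 → profitable ✗.
Low-quality (own payoff 25): to a=3.6 gives 50 − 14.1×3.6 = -0.76 → no gain ✓; to a=14.1 gives 117 − 14.1×14.1 = -81.81 → no gain ✓.
Mid-quality (own payoff 50 − 9.2×3.6 = 16.88): to a=0 gives 25 → profitable ✗; to a=14.1 gives 117 − 9.2×14.1 = -12.72 → no gain ✓.
3 of the 6 constraints hold; not an equilibrium.

3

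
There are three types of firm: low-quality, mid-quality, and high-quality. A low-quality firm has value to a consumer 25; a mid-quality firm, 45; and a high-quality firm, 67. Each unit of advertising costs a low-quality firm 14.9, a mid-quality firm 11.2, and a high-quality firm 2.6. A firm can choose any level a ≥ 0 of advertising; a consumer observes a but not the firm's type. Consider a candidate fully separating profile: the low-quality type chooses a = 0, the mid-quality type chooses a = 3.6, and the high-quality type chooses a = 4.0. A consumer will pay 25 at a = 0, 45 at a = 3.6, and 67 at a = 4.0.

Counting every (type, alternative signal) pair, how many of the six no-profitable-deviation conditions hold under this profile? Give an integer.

Low-quality (own payoff 25): to a=3.6 gives 45 − 14.9×3.6 = -8.64 → no gain ✓; to a=4.0 gives 67 − 14.9×4.0 = 7.4 → no gain ✓.
High-quality (own payoff 67 − 2.6×4.0 = 56.6): to a=0 gives 25 → no gain ✓; to a=3.6 gives 45 − 2.6×3.6 = 35.64 → no gain ✓.
Mid-quality (own payoff 45 − 11.2×3.6 = 4.68): to a=0 gives 25 → profitable ✗; to a=4.0 gives 67 − 11.2×4.0 = 22.2 → profitable ✗.
4 of the 6 constraints hold; not an equilibrium.

4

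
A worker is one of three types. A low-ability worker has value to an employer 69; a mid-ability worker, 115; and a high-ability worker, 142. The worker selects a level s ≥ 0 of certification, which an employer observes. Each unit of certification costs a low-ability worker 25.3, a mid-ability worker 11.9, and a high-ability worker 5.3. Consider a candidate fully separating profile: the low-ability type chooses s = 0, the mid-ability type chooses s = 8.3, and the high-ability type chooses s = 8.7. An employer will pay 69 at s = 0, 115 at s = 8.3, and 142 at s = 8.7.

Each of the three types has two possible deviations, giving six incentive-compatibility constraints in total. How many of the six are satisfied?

4

Mid-ability (own payoff 115 − 11.9×8.3 = 16.23): to s=0 gives 69 → profitable ✗; to s=8.7 gives 142 − 11.9×8.7 = 38.47 → profitable ✗.
Low-ability (own payoff 69): to s=8.3 gives 115 − 25.3×8.3 = -94.99 → no gain ✓; to s=8.7 gives 142 − 25.3×8.7 = -78.11 → no gain ✓.
High-ability (own payoff 142 − 5.3×8.7 = 95.89): to s=0 gives 69 → no gain ✓; to s=8.3 gives 115 − 5.3×8.3 = 71.01 → no gain ✓.
4 of the 6 constraints hold; not an equilibrium.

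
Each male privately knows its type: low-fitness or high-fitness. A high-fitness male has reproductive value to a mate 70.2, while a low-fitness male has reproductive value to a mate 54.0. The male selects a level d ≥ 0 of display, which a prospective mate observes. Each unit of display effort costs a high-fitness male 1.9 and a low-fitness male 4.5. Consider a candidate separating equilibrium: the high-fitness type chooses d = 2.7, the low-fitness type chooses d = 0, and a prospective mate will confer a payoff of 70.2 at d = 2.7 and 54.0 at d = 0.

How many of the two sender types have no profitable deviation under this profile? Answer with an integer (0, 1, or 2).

High-fitness type: signal → 70.2 − 1.9 × 2.7 = 65.07; deviate to 0 → 54.0. IC holds (65.07 ≥ 54.0).
Low-fitness type: stay at 0 → 54.0; mimic → 70.2 − 4.5 × 2.7 = 58.05. IC fails (54.0 < 58.05).
1 of 2 constraints hold, so this profile is not an equilibrium.

1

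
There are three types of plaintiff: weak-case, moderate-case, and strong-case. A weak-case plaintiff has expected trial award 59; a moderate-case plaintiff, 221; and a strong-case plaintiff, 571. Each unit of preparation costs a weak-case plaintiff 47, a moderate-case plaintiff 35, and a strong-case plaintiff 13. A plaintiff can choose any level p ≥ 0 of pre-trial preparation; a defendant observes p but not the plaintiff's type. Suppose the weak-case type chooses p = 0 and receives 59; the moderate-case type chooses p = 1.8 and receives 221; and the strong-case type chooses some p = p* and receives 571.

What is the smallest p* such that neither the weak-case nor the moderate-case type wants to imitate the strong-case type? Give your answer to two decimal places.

Weak-case type (on-path payoff 59) won't mimic when 59 ≥ 571 − 47·p*, i.e. p* ≥ 10.89.
Moderate-case type (on-path payoff 221 − 35×1.8 = 158) won't mimic when 158 ≥ 571 − 35·p*, i.e. p* ≥ 11.80.
Both must hold, so p* = max(10.89, 11.80) = 11.80. The moderate-case type's constraint binds.

11.80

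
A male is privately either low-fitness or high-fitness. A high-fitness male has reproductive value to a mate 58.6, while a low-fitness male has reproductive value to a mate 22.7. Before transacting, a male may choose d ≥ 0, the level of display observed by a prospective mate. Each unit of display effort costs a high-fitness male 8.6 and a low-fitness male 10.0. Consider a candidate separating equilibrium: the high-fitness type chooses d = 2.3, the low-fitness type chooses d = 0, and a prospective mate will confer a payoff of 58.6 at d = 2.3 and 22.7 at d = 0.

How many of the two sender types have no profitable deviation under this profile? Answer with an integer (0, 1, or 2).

1

High-fitness type: signal → 58.6 − 8.6 × 2.3 = 38.82; deviate to 0 → 22.7. IC holds (38.82 ≥ 22.7).
Low-fitness type: stay at 0 → 22.7; mimic → 58.6 − 10.0 × 2.3 = 35.6. IC fails (22.7 < 35.6).
1 of 2 constraints hold, so this profile is not an equilibrium.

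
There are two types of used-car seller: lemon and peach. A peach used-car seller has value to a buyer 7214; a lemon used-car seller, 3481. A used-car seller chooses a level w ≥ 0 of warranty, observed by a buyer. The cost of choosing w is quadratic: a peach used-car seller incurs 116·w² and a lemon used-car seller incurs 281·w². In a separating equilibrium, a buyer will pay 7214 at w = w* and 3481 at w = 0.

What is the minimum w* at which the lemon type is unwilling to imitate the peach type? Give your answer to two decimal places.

3.64

The lemon type at w = 0 receives 3481; imitating at w* yields 7214 − 281·w*².
Indifference: 3481 = 7214 − 281·w*², so w*² = (7214 − 3481) / 281 ≈ 13.2847.
w* = √13.2847 ≈ 3.64.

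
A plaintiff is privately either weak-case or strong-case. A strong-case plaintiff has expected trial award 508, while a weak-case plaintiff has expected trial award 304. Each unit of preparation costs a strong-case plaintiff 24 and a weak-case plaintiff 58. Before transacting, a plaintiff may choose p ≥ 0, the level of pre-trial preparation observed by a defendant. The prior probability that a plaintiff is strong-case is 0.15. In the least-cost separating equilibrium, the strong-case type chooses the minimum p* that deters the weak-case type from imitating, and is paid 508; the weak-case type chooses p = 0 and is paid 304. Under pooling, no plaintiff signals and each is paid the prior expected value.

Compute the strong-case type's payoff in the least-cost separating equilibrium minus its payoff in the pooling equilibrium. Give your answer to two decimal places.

Least-cost separating signal: p* solves 304 = 508 − 58·p*, so p* = (508 − 304)/58 ≈ 3.5172.
Strong-case type's separating payoff: 508 − 24 × p* = 508 − 24 × (508 − 304)/58 = 508 − 4896/58 ≈ 423.5862.
Pooling payoff: 0.15 × 508 + 0.85 × 304 = 334.6.
Difference: 423.5862 − 334.6 = 88.9862, i.e. 88.99 to two decimal places.
The strong-case type prefers to separate.

88.99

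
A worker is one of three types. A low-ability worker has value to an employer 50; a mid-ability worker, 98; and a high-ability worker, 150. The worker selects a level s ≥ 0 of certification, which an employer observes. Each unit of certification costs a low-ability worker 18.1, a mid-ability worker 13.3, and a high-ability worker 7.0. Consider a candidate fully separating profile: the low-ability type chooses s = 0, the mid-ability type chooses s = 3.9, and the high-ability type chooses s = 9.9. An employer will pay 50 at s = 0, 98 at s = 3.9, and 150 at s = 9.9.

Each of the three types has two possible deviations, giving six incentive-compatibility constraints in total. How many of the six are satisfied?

5

Mid-ability (own payoff 98 − 13.3×3.9 = 46.13): to s=0 gives 50 → profitable ✗; to s=9.9 gives 150 − 13.3×9.9 = 18.33 → no gain ✓.
High-ability (own payoff 150 − 7.0×9.9 = 80.7): to s=0 gives 50 → no gain ✓; to s=3.9 gives 98 − 7.0×3.9 = 70.7 → no gain ✓.
Low-ability (own payoff 50): to s=3.9 gives 98 − 18.1×3.9 = 27.41 → no gain ✓; to s=9.9 gives 150 − 18.1×9.9 = -29.19 → no gain ✓.
5 of the 6 constraints hold; not an equilibrium.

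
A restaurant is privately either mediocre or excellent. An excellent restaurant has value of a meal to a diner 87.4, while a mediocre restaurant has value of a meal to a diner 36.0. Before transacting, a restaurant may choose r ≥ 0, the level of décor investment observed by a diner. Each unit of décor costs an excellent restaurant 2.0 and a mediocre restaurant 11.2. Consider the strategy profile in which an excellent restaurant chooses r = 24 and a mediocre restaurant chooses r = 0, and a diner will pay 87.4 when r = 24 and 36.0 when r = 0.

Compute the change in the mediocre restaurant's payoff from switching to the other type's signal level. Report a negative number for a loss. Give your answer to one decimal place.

Playing r = 0 the mediocre restaurant receives 36.0.
Deviating to r = 24 brings payment 87.4 at cost 11.2 × 24 = 268.8, netting -181.4.
Gain from deviating: -181.4 − 36.0 = -217.4.
The gain is negative, so the mediocre type's incentive-compatibility constraint is satisfied.

-217.4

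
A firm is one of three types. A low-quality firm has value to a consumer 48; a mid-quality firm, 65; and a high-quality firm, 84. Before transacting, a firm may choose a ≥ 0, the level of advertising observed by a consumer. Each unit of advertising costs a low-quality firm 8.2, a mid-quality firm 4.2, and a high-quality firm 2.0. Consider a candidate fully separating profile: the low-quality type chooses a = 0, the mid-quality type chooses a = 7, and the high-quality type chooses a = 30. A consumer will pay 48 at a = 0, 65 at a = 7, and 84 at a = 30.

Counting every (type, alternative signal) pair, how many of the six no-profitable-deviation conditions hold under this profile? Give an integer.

3

Mid-quality (own payoff 65 − 4.2×7 = 35.6): to a=0 gives 48 → profitable ✗; to a=30 gives 84 − 4.2×30 = -42 → no gain ✓.
High-quality (own payoff 84 − 2.0×30 = 24): to a=0 gives 48 → profitable ✗; to a=7 gives 65 − 2.0×7 = 51 → profitable ✗.
Low-quality (own payoff 48): to a=7 gives 65 − 8.2×7 = 7.6 → no gain ✓; to a=30 gives 84 − 8.2×30 = -162 → no gain ✓.
3 of the 6 constraints hold; not an equilibrium.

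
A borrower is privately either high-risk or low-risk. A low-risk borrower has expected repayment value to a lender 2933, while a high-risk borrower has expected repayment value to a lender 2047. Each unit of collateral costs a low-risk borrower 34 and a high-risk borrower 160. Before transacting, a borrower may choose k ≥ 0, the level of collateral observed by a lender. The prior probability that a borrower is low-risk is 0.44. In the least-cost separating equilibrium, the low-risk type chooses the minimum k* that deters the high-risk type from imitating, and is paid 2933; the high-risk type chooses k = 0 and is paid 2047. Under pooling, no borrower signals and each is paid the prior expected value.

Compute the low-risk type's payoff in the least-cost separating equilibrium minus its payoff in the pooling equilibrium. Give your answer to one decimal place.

Least-cost separating signal: k* solves 2047 = 2933 − 160·k*, so k* = (2933 − 2047)/160 = 5.5375.
Low-risk type's separating payoff: 2933 − 34 × k* = 2933 − 34 × (2933 − 2047)/160 = 2933 − 30124/160 = 2744.725.
Pooling payoff: 0.44 × 2933 + 0.56 × 2047 = 2436.84.
Difference: 2744.725 − 2436.84 = 307.885, i.e. 307.9 to one decimal place.
The low-risk type prefers to separate.

307.9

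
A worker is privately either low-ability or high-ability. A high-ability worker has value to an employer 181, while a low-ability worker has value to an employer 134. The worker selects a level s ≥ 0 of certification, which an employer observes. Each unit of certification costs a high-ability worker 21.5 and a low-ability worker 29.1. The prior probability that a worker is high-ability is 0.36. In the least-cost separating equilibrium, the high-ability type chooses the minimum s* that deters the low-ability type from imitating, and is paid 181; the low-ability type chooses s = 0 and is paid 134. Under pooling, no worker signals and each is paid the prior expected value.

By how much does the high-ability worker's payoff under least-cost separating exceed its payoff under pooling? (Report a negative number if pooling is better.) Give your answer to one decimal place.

Least-cost separating signal: s* solves 134 = 181 − 29.1·s*, so s* = (181 − 134)/29.1 ≈ 1.6151.
High-ability type's separating payoff: 181 − 21.5 × s* = 181 − 21.5 × (181 − 134)/29.1 = 181 − 1010.5/29.1 ≈ 146.275.
Pooling payoff: 0.36 × 181 + 0.64 × 134 = 150.92.
Difference: 146.275 − 150.92 = -4.645, i.e. -4.6 to one decimal place.
The high-ability type would prefer the pooling outcome.

-4.6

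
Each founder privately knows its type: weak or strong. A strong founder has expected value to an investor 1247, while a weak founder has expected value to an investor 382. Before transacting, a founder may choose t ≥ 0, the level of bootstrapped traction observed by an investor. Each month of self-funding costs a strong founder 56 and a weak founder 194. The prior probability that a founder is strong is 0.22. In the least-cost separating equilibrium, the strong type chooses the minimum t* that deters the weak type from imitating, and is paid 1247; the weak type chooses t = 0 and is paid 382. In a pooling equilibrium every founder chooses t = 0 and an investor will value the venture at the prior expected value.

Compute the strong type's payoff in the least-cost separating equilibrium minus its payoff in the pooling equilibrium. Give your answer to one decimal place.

Least-cost separating signal: t* solves 382 = 1247 − 194·t*, so t* = (1247 − 382)/194 ≈ 4.4588.
Strong type's separating payoff: 1247 − 56 × t* = 1247 − 56 × (1247 − 382)/194 = 1247 − 48440/194 ≈ 997.309.
Pooling payoff: 0.22 × 1247 + 0.78 × 382 = 572.3.
Difference: 997.309 − 572.3 = 425.009, i.e. 425.0 to one decimal place.
The strong type prefers to separate.

425.0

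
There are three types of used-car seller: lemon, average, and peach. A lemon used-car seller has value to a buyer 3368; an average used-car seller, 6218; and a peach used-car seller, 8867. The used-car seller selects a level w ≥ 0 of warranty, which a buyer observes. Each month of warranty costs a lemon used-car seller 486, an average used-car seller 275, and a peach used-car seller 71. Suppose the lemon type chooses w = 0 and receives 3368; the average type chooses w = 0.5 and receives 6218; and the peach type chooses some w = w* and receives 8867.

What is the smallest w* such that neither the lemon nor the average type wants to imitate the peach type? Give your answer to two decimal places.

Average type (on-path payoff 6218 − 275×0.5 = 6080.5) won't mimic when 6080.5 ≥ 8867 − 275·w*, i.e. w* ≥ 10.13.
Lemon type (on-path payoff 3368) won't mimic when 3368 ≥ 8867 − 486·w*, i.e. w* ≥ 11.31.
Both must hold, so w* = max(11.31, 10.13) = 11.31. The lemon type's constraint binds.

11.31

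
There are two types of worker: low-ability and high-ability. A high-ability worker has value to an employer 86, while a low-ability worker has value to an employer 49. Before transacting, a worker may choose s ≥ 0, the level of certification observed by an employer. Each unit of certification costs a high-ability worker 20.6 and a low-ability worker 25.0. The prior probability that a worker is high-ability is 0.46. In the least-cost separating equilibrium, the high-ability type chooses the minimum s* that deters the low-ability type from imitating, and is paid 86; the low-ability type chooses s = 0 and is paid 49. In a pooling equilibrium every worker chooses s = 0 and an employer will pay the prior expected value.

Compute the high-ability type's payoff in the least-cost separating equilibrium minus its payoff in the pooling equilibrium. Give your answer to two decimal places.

-10.51

Least-cost separating signal: s* solves 49 = 86 − 25.0·s*, so s* = (86 − 49)/25.0 = 1.48.
High-ability type's separating payoff: 86 − 20.6 × s* = 86 − 20.6 × (86 − 49)/25.0 = 86 − 762.2/25.0 = 55.512.
Pooling payoff: 0.46 × 86 + 0.54 × 49 = 66.02.
Difference: 55.512 − 66.02 = -10.508, i.e. -10.51 to two decimal places.
The high-ability type would prefer the pooling outcome.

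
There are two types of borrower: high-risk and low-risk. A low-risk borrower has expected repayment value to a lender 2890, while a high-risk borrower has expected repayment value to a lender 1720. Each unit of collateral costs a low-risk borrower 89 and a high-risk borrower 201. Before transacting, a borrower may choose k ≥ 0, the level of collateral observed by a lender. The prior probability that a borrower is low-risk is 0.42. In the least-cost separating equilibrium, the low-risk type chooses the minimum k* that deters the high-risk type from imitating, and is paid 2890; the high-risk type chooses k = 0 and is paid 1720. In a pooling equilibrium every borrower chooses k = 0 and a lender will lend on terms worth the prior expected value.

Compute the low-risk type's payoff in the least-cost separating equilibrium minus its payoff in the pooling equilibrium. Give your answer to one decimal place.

160.5

Least-cost separating signal: k* solves 1720 = 2890 − 201·k*, so k* = (2890 − 1720)/201 ≈ 5.8209.
Low-risk type's separating payoff: 2890 − 89 × k* = 2890 − 89 × (2890 − 1720)/201 = 2890 − 104130/201 ≈ 2371.940.
Pooling payoff: 0.42 × 2890 + 0.58 × 1720 = 2211.4.
Difference: 2371.940 − 2211.4 = 160.54, i.e. 160.5 to one decimal place.
The low-risk type prefers to separate.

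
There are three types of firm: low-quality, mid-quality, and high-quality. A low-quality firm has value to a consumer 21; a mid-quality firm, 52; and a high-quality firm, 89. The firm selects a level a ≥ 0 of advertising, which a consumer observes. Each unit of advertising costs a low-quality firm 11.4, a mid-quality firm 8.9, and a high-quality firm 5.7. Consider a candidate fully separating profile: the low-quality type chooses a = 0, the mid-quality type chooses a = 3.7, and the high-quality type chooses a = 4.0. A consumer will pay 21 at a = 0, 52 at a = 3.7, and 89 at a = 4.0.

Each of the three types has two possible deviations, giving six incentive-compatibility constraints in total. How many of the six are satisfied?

3

Low-quality (own payoff 21): to a=3.7 gives 52 − 11.4×3.7 = 9.82 → no gain ✓; to a=4.0 gives 89 − 11.4×4.0 = 43.4 → profitable ✗.
Mid-quality (own payoff 52 − 8.9×3.7 = 19.07): to a=0 gives 21 → profitable ✗; to a=4.0 gives 89 − 8.9×4.0 = 53.4 → profitable ✗.
High-quality (own payoff 89 − 5.7×4.0 = 66.2): to a=0 gives 21 → no gain ✓; to a=3.7 gives 52 − 5.7×3.7 = 30.91 → no gain ✓.
3 of the 6 constraints hold; not an equilibrium.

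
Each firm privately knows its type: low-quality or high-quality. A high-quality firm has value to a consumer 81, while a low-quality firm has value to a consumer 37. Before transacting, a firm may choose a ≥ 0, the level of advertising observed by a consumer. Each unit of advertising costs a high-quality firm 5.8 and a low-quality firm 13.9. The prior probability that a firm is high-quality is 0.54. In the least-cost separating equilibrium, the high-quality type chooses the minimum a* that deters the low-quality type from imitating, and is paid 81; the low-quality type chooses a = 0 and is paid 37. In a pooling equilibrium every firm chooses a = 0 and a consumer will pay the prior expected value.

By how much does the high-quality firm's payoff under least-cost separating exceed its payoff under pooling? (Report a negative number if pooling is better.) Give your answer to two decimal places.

1.88

Least-cost separating signal: a* solves 37 = 81 − 13.9·a*, so a* = (81 − 37)/13.9 ≈ 3.1655.
High-quality type's separating payoff: 81 − 5.8 × a* = 81 − 5.8 × (81 − 37)/13.9 = 81 − 255.2/13.9 ≈ 62.6403.
Pooling payoff: 0.54 × 81 + 0.46 × 37 = 60.76.
Difference: 62.6403 − 60.76 = 1.8803, i.e. 1.88 to two decimal places.
The high-quality type prefers to separate.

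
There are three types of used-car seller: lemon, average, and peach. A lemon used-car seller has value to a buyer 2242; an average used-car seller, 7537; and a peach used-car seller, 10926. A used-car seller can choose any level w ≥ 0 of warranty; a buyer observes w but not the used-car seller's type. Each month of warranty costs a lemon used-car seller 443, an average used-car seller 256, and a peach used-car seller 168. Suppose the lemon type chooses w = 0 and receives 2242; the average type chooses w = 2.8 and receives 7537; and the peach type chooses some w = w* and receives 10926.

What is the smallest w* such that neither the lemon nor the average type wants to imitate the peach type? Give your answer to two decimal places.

Lemon type (on-path payoff 2242) won't mimic when 2242 ≥ 10926 − 443·w*, i.e. w* ≥ 19.60.
Average type (on-path payoff 7537 − 256×2.8 = 6820.2) won't mimic when 6820.2 ≥ 10926 − 256·w*, i.e. w* ≥ 16.04.
Both must hold, so w* = max(19.60, 16.04) = 19.60. The lemon type's constraint binds.

19.60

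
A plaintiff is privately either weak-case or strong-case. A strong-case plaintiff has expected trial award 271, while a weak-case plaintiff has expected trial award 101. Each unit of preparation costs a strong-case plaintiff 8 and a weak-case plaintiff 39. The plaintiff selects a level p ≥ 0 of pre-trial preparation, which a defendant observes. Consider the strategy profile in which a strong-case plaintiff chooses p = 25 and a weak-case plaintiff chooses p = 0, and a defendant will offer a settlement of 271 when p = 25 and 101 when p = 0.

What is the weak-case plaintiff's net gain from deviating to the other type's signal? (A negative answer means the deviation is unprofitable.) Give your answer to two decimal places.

-805.00

Playing p = 0 the weak-case plaintiff receives 101.
Deviating to p = 25 brings payment 271 at cost 39 × 25 = 975, netting -704.
Gain from deviating: -704 − 101 = -805.00.
The gain is negative, so the weak-case type's incentive-compatibility constraint is satisfied.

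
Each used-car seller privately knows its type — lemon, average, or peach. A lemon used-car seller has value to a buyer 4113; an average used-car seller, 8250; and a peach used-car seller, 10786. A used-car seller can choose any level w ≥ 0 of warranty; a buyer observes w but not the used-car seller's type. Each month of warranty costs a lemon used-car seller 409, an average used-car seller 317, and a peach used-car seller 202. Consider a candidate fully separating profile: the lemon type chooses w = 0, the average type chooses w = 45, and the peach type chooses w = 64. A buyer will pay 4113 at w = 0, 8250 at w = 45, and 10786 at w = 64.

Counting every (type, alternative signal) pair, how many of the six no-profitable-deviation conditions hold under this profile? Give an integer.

3

Lemon (own payoff 4113): to w=45 gives 8250 − 409×45 = -10155 → no gain ✓; to w=64 gives 10786 − 409×64 = -15390 → no gain ✓.
Average (own payoff 8250 − 317×45 = -6015): to w=0 gives 4113 → profitable ✗; to w=64 gives 10786 − 317×64 = -9502 → no gain ✓.
Peach (own payoff 10786 − 202×64 = -2142): to w=0 gives 4113 → profitable ✗; to w=45 gives 8250 − 202×45 = -840 → profitable ✗.
3 of the 6 constraints hold; not an equilibrium.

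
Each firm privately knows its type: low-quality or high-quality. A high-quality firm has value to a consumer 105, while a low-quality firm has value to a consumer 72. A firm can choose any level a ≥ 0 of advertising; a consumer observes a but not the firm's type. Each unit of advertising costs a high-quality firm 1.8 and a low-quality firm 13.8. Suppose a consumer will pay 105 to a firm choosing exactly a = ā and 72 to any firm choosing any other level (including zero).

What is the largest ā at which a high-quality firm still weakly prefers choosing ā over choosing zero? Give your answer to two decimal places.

Choosing ā yields the high-quality type 105 − 1.8·ā; choosing zero yields 72.
The high-quality type is indifferent at 105 − 1.8·ā = 72, i.e. ā = (105 − 72) / 1.8 ≈ 18.33.
For any ā above 18.33 the high-quality type would rather pool at zero, so separation collapses.

18.33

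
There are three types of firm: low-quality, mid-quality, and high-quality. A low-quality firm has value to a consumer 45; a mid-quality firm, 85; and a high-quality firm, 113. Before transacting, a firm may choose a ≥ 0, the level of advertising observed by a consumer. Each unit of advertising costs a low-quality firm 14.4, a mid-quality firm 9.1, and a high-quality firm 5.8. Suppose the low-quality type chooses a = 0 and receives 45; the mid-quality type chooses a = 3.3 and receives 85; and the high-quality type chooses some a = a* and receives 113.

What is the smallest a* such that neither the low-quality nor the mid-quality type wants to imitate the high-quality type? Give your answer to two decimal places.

6.38

Low-quality type (on-path payoff 45) won't mimic when 45 ≥ 113 − 14.4·a*, i.e. a* ≥ 4.72.
Mid-quality type (on-path payoff 85 − 9.1×3.3 = 54.97) won't mimic when 54.97 ≥ 113 − 9.1·a*, i.e. a* ≥ 6.38.
Both must hold, so a* = max(4.72, 6.38) = 6.38. The mid-quality type's constraint binds.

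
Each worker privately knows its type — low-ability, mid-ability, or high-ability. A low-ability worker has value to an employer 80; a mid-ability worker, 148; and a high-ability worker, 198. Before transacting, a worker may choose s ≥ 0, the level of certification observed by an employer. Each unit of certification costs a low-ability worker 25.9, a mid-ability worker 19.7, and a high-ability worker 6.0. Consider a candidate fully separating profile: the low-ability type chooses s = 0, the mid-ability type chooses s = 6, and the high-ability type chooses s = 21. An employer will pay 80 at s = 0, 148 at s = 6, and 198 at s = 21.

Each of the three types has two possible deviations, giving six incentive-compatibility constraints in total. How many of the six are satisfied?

3

High-ability (own payoff 198 − 6.0×21 = 72): to s=0 gives 80 → profitable ✗; to s=6 gives 148 − 6.0×6 = 112 → profitable ✗.
Mid-ability (own payoff 148 − 19.7×6 = 29.8): to s=0 gives 80 → profitable ✗; to s=21 gives 198 − 19.7×21 = -215.7 → no gain ✓.
Low-ability (own payoff 80): to s=6 gives 148 − 25.9×6 = -7.4 → no gain ✓; to s=21 gives 198 − 25.9×21 = -345.9 → no gain ✓.
3 of the 6 constraints hold; not an equilibrium.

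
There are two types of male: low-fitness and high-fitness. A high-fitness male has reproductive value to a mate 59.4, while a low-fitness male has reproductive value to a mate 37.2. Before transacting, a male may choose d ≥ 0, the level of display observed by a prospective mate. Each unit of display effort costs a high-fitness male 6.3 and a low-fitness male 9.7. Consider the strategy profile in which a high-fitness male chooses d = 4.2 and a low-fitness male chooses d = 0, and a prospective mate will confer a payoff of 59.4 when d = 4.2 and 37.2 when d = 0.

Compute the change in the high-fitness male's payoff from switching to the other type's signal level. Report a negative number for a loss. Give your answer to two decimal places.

Playing d = 4.2 the high-fitness male receives 59.4 − 6.3 × 4.2 = 32.94.
Deviating to d = 0 yields 37.2 instead.
Gain from deviating: 37.2 − 32.94 = 4.26.
The gain is positive, so the high-fitness type's incentive-compatibility constraint is violated — this profile is not a separating equilibrium.

4.26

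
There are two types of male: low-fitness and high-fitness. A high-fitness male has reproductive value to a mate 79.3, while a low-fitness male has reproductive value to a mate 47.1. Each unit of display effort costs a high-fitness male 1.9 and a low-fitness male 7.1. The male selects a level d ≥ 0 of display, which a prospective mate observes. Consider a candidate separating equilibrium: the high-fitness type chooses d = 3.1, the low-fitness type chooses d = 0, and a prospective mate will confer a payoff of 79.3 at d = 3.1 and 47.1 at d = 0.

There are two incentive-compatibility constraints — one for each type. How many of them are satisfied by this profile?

High-fitness type: signal → 79.3 − 1.9 × 3.1 = 73.41; deviate to 0 → 47.1. IC holds (73.41 ≥ 47.1).
Low-fitness type: stay at 0 → 47.1; mimic → 79.3 − 7.1 × 3.1 = 57.29. IC fails (47.1 < 57.29).
1 of 2 constraints hold, so this profile is not an equilibrium.

1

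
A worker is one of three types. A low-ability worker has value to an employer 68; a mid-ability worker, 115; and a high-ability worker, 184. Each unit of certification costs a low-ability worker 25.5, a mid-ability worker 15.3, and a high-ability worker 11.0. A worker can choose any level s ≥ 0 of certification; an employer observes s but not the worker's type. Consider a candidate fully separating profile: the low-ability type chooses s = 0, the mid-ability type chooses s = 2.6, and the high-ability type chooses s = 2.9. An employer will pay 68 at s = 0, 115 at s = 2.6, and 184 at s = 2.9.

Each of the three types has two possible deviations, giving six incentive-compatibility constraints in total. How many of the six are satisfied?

4

Mid-ability (own payoff 115 − 15.3×2.6 = 75.22): to s=0 gives 68 → no gain ✓; to s=2.9 gives 184 − 15.3×2.9 = 139.63 → profitable ✗.
High-ability (own payoff 184 − 11.0×2.9 = 152.1): to s=0 gives 68 → no gain ✓; to s=2.6 gives 115 − 11.0×2.6 = 86.4 → no gain ✓.
Low-ability (own payoff 68): to s=2.6 gives 115 − 25.5×2.6 = 48.7 → no gain ✓; to s=2.9 gives 184 − 25.5×2.9 = 110.05 → profitable ✗.
4 of the 6 constraints hold; not an equilibrium.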